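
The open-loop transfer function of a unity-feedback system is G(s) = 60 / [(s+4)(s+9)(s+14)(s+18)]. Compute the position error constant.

The open loop has no poles at the origin → type 0 system.
K_p = lim_{s→0} G(s) = 60 / (4·9·14·18) = 5/756.

5/756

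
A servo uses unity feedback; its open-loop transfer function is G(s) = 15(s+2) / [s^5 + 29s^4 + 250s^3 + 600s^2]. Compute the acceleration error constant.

Factoring s^2 from the denominator leaves a polynomial with constant term 600, so the system is type 2.
K_a = lim_{s→0} s^2·G(s) = 15·2 / 600 = 0.05.

0.05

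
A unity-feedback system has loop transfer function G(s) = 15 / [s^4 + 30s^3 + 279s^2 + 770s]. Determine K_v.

3/154

The denominator has no term below 770s — 1 pole at s=0, type 1.
K_v = lim_{s→0} s·G(s) = 15 / 770 = 3/154.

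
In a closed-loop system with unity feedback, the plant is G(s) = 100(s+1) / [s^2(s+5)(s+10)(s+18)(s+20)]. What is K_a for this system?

Two free integrators in G(s): this is a type 2 system.
K_a = lim_{s→0} s^2·G(s) = 100·1 / (5·10·18·20) = 1/180.

1/180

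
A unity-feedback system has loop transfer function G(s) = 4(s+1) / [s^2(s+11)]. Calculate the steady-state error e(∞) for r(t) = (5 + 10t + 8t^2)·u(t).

System type = 2 (two poles at s=0). Taking each input component in turn:
  • 5: tracked with zero error.
  • 10t: tracked with zero error.
  • 8t^2: e_ss = 16/K_a with K_a=4/11 → 44.
Total e_ss = 44.

44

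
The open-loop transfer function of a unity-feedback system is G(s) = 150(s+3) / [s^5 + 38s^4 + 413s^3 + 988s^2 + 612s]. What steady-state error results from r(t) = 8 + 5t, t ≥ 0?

6.8

Factoring s from the denominator leaves a polynomial with constant term 612, so the system is type 1. Taking each input component in turn:
  • 8: tracked with zero error.
  • 5t: e_ss = 5/K_v with K_v=25/34 → 6.8.
Total e_ss = 6.8.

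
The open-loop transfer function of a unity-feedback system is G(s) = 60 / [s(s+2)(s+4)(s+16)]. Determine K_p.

infinity

K_p = lim_{s→0} G(s); with 1 pole at the origin the limit diverges, so K_p = ∞.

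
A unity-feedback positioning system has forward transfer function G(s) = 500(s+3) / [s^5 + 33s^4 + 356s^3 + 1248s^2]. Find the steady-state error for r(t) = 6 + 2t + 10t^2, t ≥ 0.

The denominator has no term below 1248s^2 — 2 poles at s=0, type 2. Taking each input component in turn:
  • 6: tracked with zero error.
  • 2t: tracked with zero error.
  • 10t^2: e_ss = 20/K_a with K_a=125/104 → 16.64.
Total e_ss = 16.64.

16.64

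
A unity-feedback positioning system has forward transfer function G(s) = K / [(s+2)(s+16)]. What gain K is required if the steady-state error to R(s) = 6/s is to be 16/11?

System type = 0 (no poles at s=0).
K_p = lim_{s→0} G(s) = K / (2·16) = (1/32)·K.
e_ss = 6/(1 + K_p) = 16/11 ⇒ 1 + (1/32)·K = 4.125 ⇒ K = 100.

100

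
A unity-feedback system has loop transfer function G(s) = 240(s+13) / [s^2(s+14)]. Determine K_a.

System type = 2 (two poles at s=0).
K_a = lim_{s→0} s^2·G(s) = 240·13 / (14) = 1560/7.

1560/7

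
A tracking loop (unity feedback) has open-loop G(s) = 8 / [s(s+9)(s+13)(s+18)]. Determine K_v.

The open loop has one pole at the origin → type 1 system.
K_v = lim_{s→0} s·G(s) = 8 / (9·13·18) = 4/1053.

4/1053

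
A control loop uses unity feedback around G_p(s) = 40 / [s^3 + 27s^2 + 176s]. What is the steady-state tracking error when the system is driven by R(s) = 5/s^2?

Factoring s from the denominator leaves a polynomial with constant term 176, so the system is type 1.
K_v = lim_{s→0} s·G_p(s) = 40 / 176 = 5/22.
e_ss = 5/K_v = 5/(5/22) = 22.

22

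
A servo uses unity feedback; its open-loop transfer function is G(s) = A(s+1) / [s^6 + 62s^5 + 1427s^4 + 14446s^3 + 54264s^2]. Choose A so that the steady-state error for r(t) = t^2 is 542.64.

Lowest-order denominator term is 54264s^2, so the open loop has 2 poles at the origin → type 2 system.
K_a = lim_{s→0} s^2·G(s) = A·1 / 54264 = (1/54264)·A.
e_ss = 2/K_a = 542.64 ⇒ K_a = 25/6783 ⇒ A = (25/6783)/(1/54264) = 200.

200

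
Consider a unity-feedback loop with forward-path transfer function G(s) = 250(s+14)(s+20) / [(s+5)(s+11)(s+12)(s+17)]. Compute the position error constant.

3500/561

The open loop has no poles at the origin → type 0 system.
K_p = lim_{s→0} G(s) = 250·14·20 / (5·11·12·17) = 3500/561.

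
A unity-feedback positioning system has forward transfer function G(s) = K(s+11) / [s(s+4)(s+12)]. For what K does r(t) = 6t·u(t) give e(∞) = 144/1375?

250

G(s) has one factor of s in the denominator, so the system is type 1.
K_v = lim_{s→0} s·G(s) = K·11 / (4·12) = (11/48)·K.
e_ss = 6/K_v = 144/1375 ⇒ K_v = 1375/24 ⇒ K = (1375/24)/(11/48) = 250.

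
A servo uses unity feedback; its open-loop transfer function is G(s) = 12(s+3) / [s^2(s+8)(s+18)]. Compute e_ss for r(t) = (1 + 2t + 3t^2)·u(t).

G(s) has two factors of s in the denominator, so the system is type 2. Treating each term separately:
  • 1: tracked with zero error.
  • 2t: tracked with zero error.
  • 3t^2: e_ss = 6/K_a with K_a=0.25 → 24.
Total e_ss = 24.

24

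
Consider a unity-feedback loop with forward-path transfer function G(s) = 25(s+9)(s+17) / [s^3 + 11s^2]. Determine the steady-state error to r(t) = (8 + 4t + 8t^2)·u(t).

176/3825

The denominator has no term below 11s^2 — 2 poles at s=0, type 2. Taking each input component in turn:
  • 8: tracked with zero error.
  • 4t: tracked with zero error.
  • 8t^2: e_ss = 16/K_a with K_a=3825/11 → 176/3825.
Total e_ss = 176/3825.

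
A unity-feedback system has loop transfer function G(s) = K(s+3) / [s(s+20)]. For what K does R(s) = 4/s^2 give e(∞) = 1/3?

80

The open loop has one pole at the origin → type 1 system.
K_v = lim_{s→0} s·G(s) = K·3 / (20) = 0.15·K.
e_ss = 4/K_v = 1/3 ⇒ K_v = 12 ⇒ K = 12/0.15 = 80.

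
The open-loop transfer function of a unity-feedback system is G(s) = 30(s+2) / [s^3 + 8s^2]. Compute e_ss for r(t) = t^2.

4/15

Lowest-order denominator term is 8s^2, so the open loop has 2 poles at the origin → type 2 system.
K_a = lim_{s→0} s^2·G(s) = 30·2 / 8 = 7.5.
r(t) = t^2 gives R(s) = 2/s^3.
e_ss = 2/K_a = 2/7.5 = 4/15.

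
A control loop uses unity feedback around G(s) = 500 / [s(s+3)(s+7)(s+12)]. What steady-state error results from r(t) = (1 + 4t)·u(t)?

2.016

System type = 1 (one pole at s=0). Taking each input component in turn:
  • 1: tracked with zero error.
  • 4t: e_ss = 4/K_v with K_v=125/63 → 2.016.
Total e_ss = 2.016.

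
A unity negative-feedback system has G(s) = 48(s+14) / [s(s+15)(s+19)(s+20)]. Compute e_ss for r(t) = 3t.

1425/56

System type = 1 (one pole at s=0).
K_v = lim_{s→0} s·G(s) = 48·14 / (15·19·20) = 56/475.
e_ss = 3/K_v = 3/(56/475) = 1425/56.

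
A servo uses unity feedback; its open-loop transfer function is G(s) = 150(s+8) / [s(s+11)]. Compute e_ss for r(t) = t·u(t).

11/1200

System type = 1 (one pole at s=0).
K_v = lim_{s→0} s·G(s) = 150·8 / (11) = 1200/11.
e_ss = 1/K_v = 1/(1200/11) = 11/1200.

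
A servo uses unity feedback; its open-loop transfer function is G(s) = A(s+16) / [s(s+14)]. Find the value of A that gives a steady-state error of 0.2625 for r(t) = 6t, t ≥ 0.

20

One free integrator in G(s): this is a type 1 system.
K_v = lim_{s→0} s·G(s) = A·16 / (14) = (8/7)·A.
e_ss = 6/K_v = 0.2625 ⇒ K_v = 160/7 ⇒ A = (160/7)/(8/7) = 20.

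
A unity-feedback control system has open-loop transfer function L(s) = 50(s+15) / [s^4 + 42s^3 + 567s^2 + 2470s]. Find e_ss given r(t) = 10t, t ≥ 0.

Lowest-order denominator term is 2470s, so the open loop has 1 pole at the origin → type 1 system.
K_v = lim_{s→0} s·L(s) = 50·15 / 2470 = 75/247.
e_ss = 10/K_v = 10/(75/247) = 494/15.

494/15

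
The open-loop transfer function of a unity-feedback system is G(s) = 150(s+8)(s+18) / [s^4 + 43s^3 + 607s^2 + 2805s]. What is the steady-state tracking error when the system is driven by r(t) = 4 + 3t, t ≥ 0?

The denominator has no term below 2805s — 1 pole at s=0, type 1. Treating each term separately:
  • 4: tracked with zero error.
  • 3t: e_ss = 3/K_v with K_v=1440/187 → 187/480.
Total e_ss = 187/480.

187/480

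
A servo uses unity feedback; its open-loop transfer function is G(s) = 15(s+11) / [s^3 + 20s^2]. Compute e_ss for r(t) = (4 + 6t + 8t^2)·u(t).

64/33

Lowest-order denominator term is 20s^2, so the open loop has 2 poles at the origin → type 2 system. Treating each term separately:
  • 4: tracked with zero error.
  • 6t: tracked with zero error.
  • 8t^2: e_ss = 16/K_a with K_a=8.25 → 64/33.
Total e_ss = 64/33.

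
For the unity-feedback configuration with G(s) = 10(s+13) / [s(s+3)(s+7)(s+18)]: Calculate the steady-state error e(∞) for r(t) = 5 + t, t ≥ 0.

G(s) has one factor of s in the denominator, so the system is type 1. Treating each term separately:
  • 5: tracked with zero error.
  • t: e_ss = 1/K_v with K_v=65/189 → 189/65.
Total e_ss = 189/65.

189/65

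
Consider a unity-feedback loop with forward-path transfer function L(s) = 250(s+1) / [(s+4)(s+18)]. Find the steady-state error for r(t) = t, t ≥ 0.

infinity

No free integrators in L(s): this is a type 0 system.
K_v = lim_{s→0} s·L(s) = 0; the steady-state error to this ramp input grows without bound.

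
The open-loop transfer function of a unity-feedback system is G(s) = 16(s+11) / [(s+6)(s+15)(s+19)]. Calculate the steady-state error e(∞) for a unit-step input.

No free integrators in G(s): this is a type 0 system.
K_p = lim_{s→0} G(s) = 16·11 / (6·15·19) = 88/855.
e_ss = 1/(1 + K_p) = 1/(943/855) = 855/943.

855/943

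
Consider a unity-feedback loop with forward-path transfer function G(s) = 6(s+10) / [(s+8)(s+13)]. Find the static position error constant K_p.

15/26

No free integrators in G(s): this is a type 0 system.
K_p = lim_{s→0} G(s) = 6·10 / (8·13) = 15/26.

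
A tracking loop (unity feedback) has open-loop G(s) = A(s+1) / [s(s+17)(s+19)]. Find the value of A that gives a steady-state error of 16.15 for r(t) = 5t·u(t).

100

G(s) has one factor of s in the denominator, so the system is type 1.
K_v = lim_{s→0} s·G(s) = A·1 / (17·19) = (1/323)·A.
e_ss = 5/K_v = 16.15 ⇒ K_v = 100/323 ⇒ A = (100/323)/(1/323) = 100.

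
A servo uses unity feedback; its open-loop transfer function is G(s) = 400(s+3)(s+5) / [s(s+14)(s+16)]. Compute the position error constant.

K_p = lim_{s→0} G(s); with 1 pole at the origin the limit diverges, so K_p = ∞.

infinity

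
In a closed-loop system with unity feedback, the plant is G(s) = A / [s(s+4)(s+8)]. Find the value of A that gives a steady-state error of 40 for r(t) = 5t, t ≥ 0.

4

System type = 1 (one pole at s=0).
K_v = lim_{s→0} s·G(s) = A / (4·8) = (1/32)·A.
e_ss = 5/K_v = 40 ⇒ K_v = 0.125 ⇒ A = 0.125/(1/32) = 4.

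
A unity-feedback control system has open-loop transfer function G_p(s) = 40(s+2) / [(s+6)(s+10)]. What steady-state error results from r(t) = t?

The open loop has no poles at the origin → type 0 system.
K_v = lim_{s→0} s·G_p(s) = 0; the steady-state error to this ramp input grows without bound.

infinity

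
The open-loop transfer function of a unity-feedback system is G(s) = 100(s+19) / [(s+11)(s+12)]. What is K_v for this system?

The open loop has no poles at the origin → type 0 system.
K_v = lim_{s→0} s·G(s) = 0 (the extra factor of s kills the finite limit).

0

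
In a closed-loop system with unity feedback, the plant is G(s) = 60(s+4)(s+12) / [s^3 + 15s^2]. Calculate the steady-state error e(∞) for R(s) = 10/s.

Lowest-order denominator term is 15s^2, so the open loop has 2 poles at the origin → type 2 system.
A type-2 system has K_p = ∞, so it tracks a step input with zero steady-state error.

0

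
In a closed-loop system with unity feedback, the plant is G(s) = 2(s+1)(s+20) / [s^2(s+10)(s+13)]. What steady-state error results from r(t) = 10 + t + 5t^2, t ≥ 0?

32.5

System type = 2 (two poles at s=0). By superposition:
  • 10: tracked with zero error.
  • t: tracked with zero error.
  • 5t^2: e_ss = 10/K_a with K_a=4/13 → 32.5.
Total e_ss = 32.5.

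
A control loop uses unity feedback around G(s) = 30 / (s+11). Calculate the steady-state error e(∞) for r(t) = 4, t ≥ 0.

G(s) has no factors of s in the denominator, so the system is type 0.
K_p = lim_{s→0} G(s) = 30 / (11) = 30/11.
e_ss = 4/(1 + K_p) = 4/(41/11) = 44/41.

44/41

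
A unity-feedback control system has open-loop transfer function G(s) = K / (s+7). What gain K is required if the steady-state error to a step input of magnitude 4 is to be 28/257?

System type = 0 (no poles at s=0).
K_p = lim_{s→0} G(s) = K / (7) = (1/7)·K.
e_ss = 4/(1 + K_p) = 28/257 ⇒ 1 + (1/7)·K = 257/7 ⇒ K = 250.

250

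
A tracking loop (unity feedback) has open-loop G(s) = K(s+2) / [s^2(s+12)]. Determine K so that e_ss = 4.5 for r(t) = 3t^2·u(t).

8

Two free integrators in G(s): this is a type 2 system.
K_a = lim_{s→0} s^2·G(s) = K·2 / (12) = (1/6)·K.
e_ss = 6/K_a = 4.5 ⇒ K_a = 4/3 ⇒ K = (4/3)/(1/6) = 8.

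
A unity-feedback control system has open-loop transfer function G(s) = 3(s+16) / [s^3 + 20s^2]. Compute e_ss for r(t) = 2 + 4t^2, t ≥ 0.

10/3

Lowest-order denominator term is 20s^2, so the open loop has 2 poles at the origin → type 2 system. By superposition:
  • 2: tracked with zero error.
  • 4t^2: e_ss = 8/K_a with K_a=2.4 → 10/3.
Total e_ss = 10/3.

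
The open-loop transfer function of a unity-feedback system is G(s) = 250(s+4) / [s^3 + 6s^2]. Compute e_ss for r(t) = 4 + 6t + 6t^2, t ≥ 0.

Factoring s^2 from the denominator leaves a polynomial with constant term 6, so the system is type 2. Taking each input component in turn:
  • 4: tracked with zero error.
  • 6t: tracked with zero error.
  • 6t^2: e_ss = 12/K_a with K_a=500/3 → 0.072.
Total e_ss = 0.072.

0.072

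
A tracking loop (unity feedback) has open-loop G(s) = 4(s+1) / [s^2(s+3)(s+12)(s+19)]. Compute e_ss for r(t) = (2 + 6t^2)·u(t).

2052

Two free integrators in G(s): this is a type 2 system. Taking each input component in turn:
  • 2: tracked with zero error.
  • 6t^2: e_ss = 12/K_a with K_a=1/171 → 2052.
Total e_ss = 2052.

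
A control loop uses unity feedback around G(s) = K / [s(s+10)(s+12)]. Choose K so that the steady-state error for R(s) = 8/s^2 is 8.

120

The open loop has one pole at the origin → type 1 system.
K_v = lim_{s→0} s·G(s) = K / (10·12) = (1/120)·K.
e_ss = 8/K_v = 8 ⇒ K_v = 1 ⇒ K = 1/(1/120) = 120.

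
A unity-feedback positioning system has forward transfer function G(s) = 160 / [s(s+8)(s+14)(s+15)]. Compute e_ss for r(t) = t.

The open loop has one pole at the origin → type 1 system.
K_v = lim_{s→0} s·G(s) = 160 / (8·14·15) = 2/21.
e_ss = 1/K_v = 1/(2/21) = 10.5.

10.5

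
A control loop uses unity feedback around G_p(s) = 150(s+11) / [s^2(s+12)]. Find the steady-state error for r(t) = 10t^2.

8/55

G_p(s) has two factors of s in the denominator, so the system is type 2.
K_a = lim_{s→0} s^2·G_p(s) = 150·11 / (12) = 137.5.
r(t) = 10t^2 gives R(s) = 20/s^3.
e_ss = 20/K_a = 20/137.5 = 8/55.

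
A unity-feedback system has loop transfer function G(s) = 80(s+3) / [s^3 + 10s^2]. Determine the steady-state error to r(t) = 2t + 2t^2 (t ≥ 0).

Lowest-order denominator term is 10s^2, so the open loop has 2 poles at the origin → type 2 system. By superposition:
  • 2t: tracked with zero error.
  • 2t^2: e_ss = 4/K_a with K_a=24 → 1/6.
Total e_ss = 1/6.

1/6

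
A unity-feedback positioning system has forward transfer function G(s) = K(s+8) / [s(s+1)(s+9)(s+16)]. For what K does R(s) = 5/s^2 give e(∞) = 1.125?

80

One free integrator in G(s): this is a type 1 system.
K_v = lim_{s→0} s·G(s) = K·8 / (1·9·16) = (1/18)·K.
e_ss = 5/K_v = 1.125 ⇒ K_v = 40/9 ⇒ K = (40/9)/(1/18) = 80.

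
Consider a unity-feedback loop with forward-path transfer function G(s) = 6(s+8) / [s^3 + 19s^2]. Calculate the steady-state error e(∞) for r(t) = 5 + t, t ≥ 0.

0

Factoring s^2 from the denominator leaves a polynomial with constant term 19, so the system is type 2. By superposition:
  • 5: tracked with zero error.
  • t: tracked with zero error.
Total e_ss = 0.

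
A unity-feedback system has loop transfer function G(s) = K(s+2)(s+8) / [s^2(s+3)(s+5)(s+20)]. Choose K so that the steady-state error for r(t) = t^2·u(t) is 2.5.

The open loop has two poles at the origin → type 2 system.
K_a = lim_{s→0} s^2·G(s) = K·2·8 / (3·5·20) = (4/75)·K.
e_ss = 2/K_a = 2.5 ⇒ K_a = 0.8 ⇒ K = 0.8/(4/75) = 15.

15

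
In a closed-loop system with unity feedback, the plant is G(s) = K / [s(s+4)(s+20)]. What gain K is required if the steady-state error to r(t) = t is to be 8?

One free integrator in G(s): this is a type 1 system.
K_v = lim_{s→0} s·G(s) = K / (4·20) = 0.0125·K.
e_ss = 1/K_v = 8 ⇒ K_v = 0.125 ⇒ K = 0.125/0.0125 = 10.

10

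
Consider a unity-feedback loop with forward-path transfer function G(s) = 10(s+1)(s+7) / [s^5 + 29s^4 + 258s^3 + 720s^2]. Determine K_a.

7/72

The denominator has no term below 720s^2 — 2 poles at s=0, type 2.
K_a = lim_{s→0} s^2·G(s) = 10·1·7 / 720 = 7/72.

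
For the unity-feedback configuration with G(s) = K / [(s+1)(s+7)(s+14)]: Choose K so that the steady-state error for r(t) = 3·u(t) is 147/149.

200

System type = 0 (no poles at s=0).
K_p = lim_{s→0} G(s) = K / (1·7·14) = (1/98)·K.
e_ss = 3/(1 + K_p) = 147/149 ⇒ 1 + (1/98)·K = 149/49 ⇒ K = 200.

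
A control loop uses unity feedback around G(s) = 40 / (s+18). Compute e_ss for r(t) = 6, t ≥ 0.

G(s) has no factors of s in the denominator, so the system is type 0.
K_p = lim_{s→0} G(s) = 40 / (18) = 20/9.
e_ss = 6/(1 + K_p) = 6/(29/9) = 54/29.

54/29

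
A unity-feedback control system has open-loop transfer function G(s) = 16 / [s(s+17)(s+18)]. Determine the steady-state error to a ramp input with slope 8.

153

G(s) has one factor of s in the denominator, so the system is type 1.
K_v = lim_{s→0} s·G(s) = 16 / (17·18) = 8/153.
e_ss = 8/K_v = 8/(8/153) = 153.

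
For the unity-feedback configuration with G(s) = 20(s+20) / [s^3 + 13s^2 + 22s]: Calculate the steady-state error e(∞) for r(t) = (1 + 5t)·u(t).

Lowest-order denominator term is 22s, so the open loop has 1 pole at the origin → type 1 system. Treating each term separately:
  • 1: tracked with zero error.
  • 5t: e_ss = 5/K_v with K_v=200/11 → 0.275.
Total e_ss = 0.275.

0.275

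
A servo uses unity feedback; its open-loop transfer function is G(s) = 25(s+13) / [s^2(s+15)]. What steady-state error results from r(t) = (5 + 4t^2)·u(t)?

24/65

System type = 2 (two poles at s=0). Taking each input component in turn:
  • 5: tracked with zero error.
  • 4t^2: e_ss = 8/K_a with K_a=65/3 → 24/65.
Total e_ss = 24/65.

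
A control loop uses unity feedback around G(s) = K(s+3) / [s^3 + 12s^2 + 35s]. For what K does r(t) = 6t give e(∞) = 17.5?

4

Factoring s from the denominator leaves a polynomial with constant term 35, so the system is type 1.
K_v = lim_{s→0} s·G(s) = K·3 / 35 = (3/35)·K.
e_ss = 6/K_v = 17.5 ⇒ K_v = 12/35 ⇒ K = (12/35)/(3/35) = 4.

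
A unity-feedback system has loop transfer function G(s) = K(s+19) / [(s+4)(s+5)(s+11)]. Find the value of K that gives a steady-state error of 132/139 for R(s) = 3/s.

25

System type = 0 (no poles at s=0).
K_p = lim_{s→0} G(s) = K·19 / (4·5·11) = (19/220)·K.
e_ss = 3/(1 + K_p) = 132/139 ⇒ 1 + (19/220)·K = 139/44 ⇒ K = 25.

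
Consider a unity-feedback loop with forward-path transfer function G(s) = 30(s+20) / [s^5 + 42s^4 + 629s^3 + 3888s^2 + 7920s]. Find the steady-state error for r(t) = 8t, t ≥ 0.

105.6

Lowest-order denominator term is 7920s, so the open loop has 1 pole at the origin → type 1 system.
K_v = lim_{s→0} s·G(s) = 30·20 / 7920 = 5/66.
e_ss = 8/K_v = 8/(5/66) = 105.6.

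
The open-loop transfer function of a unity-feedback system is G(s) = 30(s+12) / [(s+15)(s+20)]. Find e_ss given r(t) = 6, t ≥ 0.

The open loop has no poles at the origin → type 0 system.
K_p = lim_{s→0} G(s) = 30·12 / (15·20) = 1.2.
e_ss = 6/(1 + K_p) = 6/2.2 = 30/11.

30/11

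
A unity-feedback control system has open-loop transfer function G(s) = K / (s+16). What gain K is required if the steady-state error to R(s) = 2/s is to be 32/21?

5

No free integrators in G(s): this is a type 0 system.
K_p = lim_{s→0} G(s) = K / (16) = 0.0625·K.
e_ss = 2/(1 + K_p) = 32/21 ⇒ 1 + 0.0625·K = 1.3125 ⇒ K = 5.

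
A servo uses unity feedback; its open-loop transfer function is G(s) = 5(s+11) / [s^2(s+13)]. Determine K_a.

55/13

G(s) has two factors of s in the denominator, so the system is type 2.
K_a = lim_{s→0} s^2·G(s) = 5·11 / (13) = 55/13.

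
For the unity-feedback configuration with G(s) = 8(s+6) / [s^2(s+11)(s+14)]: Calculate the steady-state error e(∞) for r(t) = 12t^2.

77

Two free integrators in G(s): this is a type 2 system.
K_a = lim_{s→0} s^2·G(s) = 8·6 / (11·14) = 24/77.
r(t) = 12t^2 gives R(s) = 24/s^3.
e_ss = 24/K_a = 24/(24/77) = 77.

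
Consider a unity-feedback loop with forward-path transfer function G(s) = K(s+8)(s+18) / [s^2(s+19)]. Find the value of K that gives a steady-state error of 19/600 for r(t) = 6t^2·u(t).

50

The open loop has two poles at the origin → type 2 system.
K_a = lim_{s→0} s^2·G(s) = K·8·18 / (19) = (144/19)·K.
e_ss = 12/K_a = 19/600 ⇒ K_a = 7200/19 ⇒ K = (7200/19)/(144/19) = 50.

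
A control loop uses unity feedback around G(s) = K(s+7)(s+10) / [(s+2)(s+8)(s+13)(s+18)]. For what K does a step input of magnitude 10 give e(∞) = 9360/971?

The open loop has no poles at the origin → type 0 system.
K_p = lim_{s→0} G(s) = K·7·10 / (2·8·13·18) = (35/1872)·K.
e_ss = 10/(1 + K_p) = 9360/971 ⇒ 1 + (35/1872)·K = 971/936 ⇒ K = 2.

2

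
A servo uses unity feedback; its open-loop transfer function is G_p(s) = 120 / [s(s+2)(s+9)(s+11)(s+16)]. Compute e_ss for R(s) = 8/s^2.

211.2

One free integrator in G_p(s): this is a type 1 system.
K_v = lim_{s→0} s·G_p(s) = 120 / (2·9·11·16) = 5/132.
e_ss = 8/K_v = 8/(5/132) = 211.2.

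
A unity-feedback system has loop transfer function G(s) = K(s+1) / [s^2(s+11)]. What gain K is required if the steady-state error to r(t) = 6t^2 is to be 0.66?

200

The open loop has two poles at the origin → type 2 system.
K_a = lim_{s→0} s^2·G(s) = K·1 / (11) = (1/11)·K.
e_ss = 12/K_a = 0.66 ⇒ K_a = 200/11 ⇒ K = (200/11)/(1/11) = 200.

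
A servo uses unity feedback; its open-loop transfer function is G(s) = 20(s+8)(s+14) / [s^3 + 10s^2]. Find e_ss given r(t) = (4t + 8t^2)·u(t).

1/14

Lowest-order denominator term is 10s^2, so the open loop has 2 poles at the origin → type 2 system. Treating each term separately:
  • 4t: tracked with zero error.
  • 8t^2: e_ss = 16/K_a with K_a=224 → 1/14.
Total e_ss = 1/14.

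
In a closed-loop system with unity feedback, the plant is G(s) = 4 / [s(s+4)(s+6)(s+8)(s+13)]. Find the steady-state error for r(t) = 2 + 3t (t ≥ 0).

1872

System type = 1 (one pole at s=0). Taking each input component in turn:
  • 2: tracked with zero error.
  • 3t: e_ss = 3/K_v with K_v=1/624 → 1872.
Total e_ss = 1872.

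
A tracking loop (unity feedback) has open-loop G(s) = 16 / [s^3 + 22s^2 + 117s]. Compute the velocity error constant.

Lowest-order denominator term is 117s, so the open loop has 1 pole at the origin → type 1 system.
K_v = lim_{s→0} s·G(s) = 16 / 117 = 16/117.

16/117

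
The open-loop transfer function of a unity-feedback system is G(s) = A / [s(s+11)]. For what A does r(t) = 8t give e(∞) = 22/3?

System type = 1 (one pole at s=0).
K_v = lim_{s→0} s·G(s) = A / (11) = (1/11)·A.
e_ss = 8/K_v = 22/3 ⇒ K_v = 12/11 ⇒ A = (12/11)/(1/11) = 12.

12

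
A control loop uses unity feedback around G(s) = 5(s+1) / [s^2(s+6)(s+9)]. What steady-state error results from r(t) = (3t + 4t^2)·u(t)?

System type = 2 (two poles at s=0). By superposition:
  • 3t: tracked with zero error.
  • 4t^2: e_ss = 8/K_a with K_a=5/54 → 86.4.
Total e_ss = 86.4.

86.4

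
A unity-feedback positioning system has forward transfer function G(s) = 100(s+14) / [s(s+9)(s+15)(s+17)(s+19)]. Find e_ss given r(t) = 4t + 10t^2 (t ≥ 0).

The open loop has one pole at the origin → type 1 system. Taking each input component in turn:
  • 4t: e_ss = 4/K_v with K_v=280/8721 → 8721/70.
  • 10t^2: a type-1 system cannot track it, e_ss → ∞.
The unbounded component dominates.

infinity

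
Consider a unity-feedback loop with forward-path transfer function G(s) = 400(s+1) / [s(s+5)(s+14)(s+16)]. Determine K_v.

The open loop has one pole at the origin → type 1 system.
K_v = lim_{s→0} s·G(s) = 400·1 / (5·14·16) = 5/14.

5/14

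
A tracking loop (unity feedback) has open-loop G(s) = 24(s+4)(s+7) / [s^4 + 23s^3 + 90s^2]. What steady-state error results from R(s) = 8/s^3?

Factoring s^2 from the denominator leaves a polynomial with constant term 90, so the system is type 2.
K_a = lim_{s→0} s^2·G(s) = 24·4·7 / 90 = 112/15.
r(t) = 4t^2 gives R(s) = 8/s^3.
e_ss = 8/K_a = 8/(112/15) = 15/14.

15/14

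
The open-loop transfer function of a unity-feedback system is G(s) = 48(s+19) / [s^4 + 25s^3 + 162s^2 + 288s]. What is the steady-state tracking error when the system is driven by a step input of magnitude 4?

Factoring s from the denominator leaves a polynomial with constant term 288, so the system is type 1.
K_p = ∞ for a type-1 system; e_ss to a step is zero.

0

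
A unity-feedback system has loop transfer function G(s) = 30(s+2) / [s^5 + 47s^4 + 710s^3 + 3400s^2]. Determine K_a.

3/170

Lowest-order denominator term is 3400s^2, so the open loop has 2 poles at the origin → type 2 system.
K_a = lim_{s→0} s^2·G(s) = 30·2 / 3400 = 3/170.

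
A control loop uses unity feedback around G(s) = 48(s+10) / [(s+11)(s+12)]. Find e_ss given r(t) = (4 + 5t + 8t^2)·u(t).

No free integrators in G(s): this is a type 0 system. By superposition:
  • 4: e_ss = 4/(1+K_p) with K_p=40/11 → 44/51.
  • 5t: a type-0 system cannot track it, e_ss → ∞.
  • 8t^2: a type-0 system cannot track it, e_ss → ∞.
The unbounded component dominates.

infinity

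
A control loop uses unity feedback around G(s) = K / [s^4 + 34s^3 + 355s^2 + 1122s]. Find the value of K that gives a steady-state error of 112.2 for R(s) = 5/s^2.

50

Lowest-order denominator term is 1122s, so the open loop has 1 pole at the origin → type 1 system.
K_v = lim_{s→0} s·G(s) = K / 1122 = (1/1122)·K.
e_ss = 5/K_v = 112.2 ⇒ K_v = 25/561 ⇒ K = (25/561)/(1/1122) = 50.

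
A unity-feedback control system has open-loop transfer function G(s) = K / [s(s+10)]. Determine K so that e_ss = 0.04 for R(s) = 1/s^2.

G(s) has one factor of s in the denominator, so the system is type 1.
K_v = lim_{s→0} s·G(s) = K / (10) = 0.1·K.
e_ss = 1/K_v = 0.04 ⇒ K_v = 25 ⇒ K = 25/0.1 = 250.

250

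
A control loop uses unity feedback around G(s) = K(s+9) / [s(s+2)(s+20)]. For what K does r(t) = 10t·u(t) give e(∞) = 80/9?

The open loop has one pole at the origin → type 1 system.
K_v = lim_{s→0} s·G(s) = K·9 / (2·20) = 0.225·K.
e_ss = 10/K_v = 80/9 ⇒ K_v = 1.125 ⇒ K = 1.125/0.225 = 5.

5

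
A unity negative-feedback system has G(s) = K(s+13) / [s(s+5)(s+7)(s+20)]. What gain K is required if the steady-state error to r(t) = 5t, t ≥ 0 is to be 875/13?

4

System type = 1 (one pole at s=0).
K_v = lim_{s→0} s·G(s) = K·13 / (5·7·20) = (13/700)·K.
e_ss = 5/K_v = 875/13 ⇒ K_v = 13/175 ⇒ K = (13/175)/(13/700) = 4.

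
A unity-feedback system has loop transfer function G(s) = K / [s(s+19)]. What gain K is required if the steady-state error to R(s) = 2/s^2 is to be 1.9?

20

System type = 1 (one pole at s=0).
K_v = lim_{s→0} s·G(s) = K / (19) = (1/19)·K.
e_ss = 2/K_v = 1.9 ⇒ K_v = 20/19 ⇒ K = (20/19)/(1/19) = 20.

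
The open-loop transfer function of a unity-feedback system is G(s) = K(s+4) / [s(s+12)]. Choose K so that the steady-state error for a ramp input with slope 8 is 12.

2

The open loop has one pole at the origin → type 1 system.
K_v = lim_{s→0} s·G(s) = K·4 / (12) = (1/3)·K.
e_ss = 8/K_v = 12 ⇒ K_v = 2/3 ⇒ K = (2/3)/(1/3) = 2.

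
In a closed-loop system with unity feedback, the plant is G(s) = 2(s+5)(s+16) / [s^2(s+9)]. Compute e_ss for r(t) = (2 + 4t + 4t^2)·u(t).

Two free integrators in G(s): this is a type 2 system. Treating each term separately:
  • 2: tracked with zero error.
  • 4t: tracked with zero error.
  • 4t^2: e_ss = 8/K_a with K_a=160/9 → 0.45.
Total e_ss = 0.45.

0.45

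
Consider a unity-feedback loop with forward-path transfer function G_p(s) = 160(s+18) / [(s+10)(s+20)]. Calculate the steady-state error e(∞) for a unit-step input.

5/77

System type = 0 (no poles at s=0).
K_p = lim_{s→0} G_p(s) = 160·18 / (10·20) = 14.4.
e_ss = 1/(1 + K_p) = 1/15.4 = 5/77.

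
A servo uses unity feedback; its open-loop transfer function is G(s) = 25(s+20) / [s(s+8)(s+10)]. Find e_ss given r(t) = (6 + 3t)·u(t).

0.48

One free integrator in G(s): this is a type 1 system. Treating each term separately:
  • 6: tracked with zero error.
  • 3t: e_ss = 3/K_v with K_v=6.25 → 0.48.
Total e_ss = 0.48.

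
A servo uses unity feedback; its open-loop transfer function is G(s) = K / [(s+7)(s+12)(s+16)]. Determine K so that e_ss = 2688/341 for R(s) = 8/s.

No free integrators in G(s): this is a type 0 system.
K_p = lim_{s→0} G(s) = K / (7·12·16) = (1/1344)·K.
e_ss = 8/(1 + K_p) = 2688/341 ⇒ 1 + (1/1344)·K = 341/336 ⇒ K = 20.

20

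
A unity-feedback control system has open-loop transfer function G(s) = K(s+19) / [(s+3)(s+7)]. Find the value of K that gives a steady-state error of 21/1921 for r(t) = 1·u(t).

The open loop has no poles at the origin → type 0 system.
K_p = lim_{s→0} G(s) = K·19 / (3·7) = (19/21)·K.
e_ss = 1/(1 + K_p) = 21/1921 ⇒ 1 + (19/21)·K = 1921/21 ⇒ K = 100.

100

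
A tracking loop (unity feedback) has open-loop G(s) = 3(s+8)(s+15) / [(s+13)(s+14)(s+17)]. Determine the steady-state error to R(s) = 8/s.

12376/1727

No free integrators in G(s): this is a type 0 system.
K_p = lim_{s→0} G(s) = 3·8·15 / (13·14·17) = 180/1547.
e_ss = 8/(1 + K_p) = 8/(1727/1547) = 12376/1727.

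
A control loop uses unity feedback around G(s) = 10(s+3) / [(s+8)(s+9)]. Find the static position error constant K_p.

No free integrators in G(s): this is a type 0 system.
K_p = lim_{s→0} G(s) = 10·3 / (8·9) = 5/12.

5/12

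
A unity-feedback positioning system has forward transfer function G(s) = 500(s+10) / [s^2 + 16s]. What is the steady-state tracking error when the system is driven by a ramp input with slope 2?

0.0064

The denominator has no term below 16s — 1 pole at s=0, type 1.
K_v = lim_{s→0} s·G(s) = 500·10 / 16 = 312.5.
e_ss = 2/K_v = 2/312.5 = 0.0064.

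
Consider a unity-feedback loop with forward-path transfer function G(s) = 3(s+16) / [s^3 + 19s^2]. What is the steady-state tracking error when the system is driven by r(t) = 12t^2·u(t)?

9.5

Lowest-order denominator term is 19s^2, so the open loop has 2 poles at the origin → type 2 system.
K_a = lim_{s→0} s^2·G(s) = 3·16 / 19 = 48/19.
r(t) = 12t^2 gives R(s) = 24/s^3.
e_ss = 24/K_a = 24/(48/19) = 9.5.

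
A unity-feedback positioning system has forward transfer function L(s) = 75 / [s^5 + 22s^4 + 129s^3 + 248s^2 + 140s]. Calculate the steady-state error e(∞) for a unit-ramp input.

Factoring s from the denominator leaves a polynomial with constant term 140, so the system is type 1.
K_v = lim_{s→0} s·L(s) = 75 / 140 = 15/28.
e_ss = 1/K_v = 1/(15/28) = 28/15.

28/15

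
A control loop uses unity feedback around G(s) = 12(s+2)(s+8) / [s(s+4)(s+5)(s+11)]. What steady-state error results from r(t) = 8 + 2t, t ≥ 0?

G(s) has one factor of s in the denominator, so the system is type 1. By superposition:
  • 8: tracked with zero error.
  • 2t: e_ss = 2/K_v with K_v=48/55 → 55/24.
Total e_ss = 55/24.

55/24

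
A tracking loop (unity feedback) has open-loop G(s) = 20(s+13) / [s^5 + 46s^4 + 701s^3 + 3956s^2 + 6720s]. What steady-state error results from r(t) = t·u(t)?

Lowest-order denominator term is 6720s, so the open loop has 1 pole at the origin → type 1 system.
K_v = lim_{s→0} s·G(s) = 20·13 / 6720 = 13/336.
e_ss = 1/K_v = 1/(13/336) = 336/13.

336/13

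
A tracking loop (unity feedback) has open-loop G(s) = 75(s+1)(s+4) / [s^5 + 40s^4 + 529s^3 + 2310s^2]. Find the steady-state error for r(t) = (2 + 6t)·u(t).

0

Lowest-order denominator term is 2310s^2, so the open loop has 2 poles at the origin → type 2 system. Taking each input component in turn:
  • 2: tracked with zero error.
  • 6t: tracked with zero error.
Total e_ss = 0.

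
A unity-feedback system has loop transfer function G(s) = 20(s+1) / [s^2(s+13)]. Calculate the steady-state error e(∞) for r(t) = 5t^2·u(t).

6.5

G(s) has two factors of s in the denominator, so the system is type 2.
K_a = lim_{s→0} s^2·G(s) = 20·1 / (13) = 20/13.
r(t) = 5t^2 gives R(s) = 10/s^3.
e_ss = 10/K_a = 10/(20/13) = 6.5.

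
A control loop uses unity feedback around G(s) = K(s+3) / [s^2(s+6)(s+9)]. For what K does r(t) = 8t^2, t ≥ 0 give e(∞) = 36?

8

System type = 2 (two poles at s=0).
K_a = lim_{s→0} s^2·G(s) = K·3 / (6·9) = (1/18)·K.
e_ss = 16/K_a = 36 ⇒ K_a = 4/9 ⇒ K = (4/9)/(1/18) = 8.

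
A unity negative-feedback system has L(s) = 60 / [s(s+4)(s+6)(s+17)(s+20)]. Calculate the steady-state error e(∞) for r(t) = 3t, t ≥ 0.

L(s) has one factor of s in the denominator, so the system is type 1.
K_v = lim_{s→0} s·L(s) = 60 / (4·6·17·20) = 1/136.
e_ss = 3/K_v = 3/(1/136) = 408.

408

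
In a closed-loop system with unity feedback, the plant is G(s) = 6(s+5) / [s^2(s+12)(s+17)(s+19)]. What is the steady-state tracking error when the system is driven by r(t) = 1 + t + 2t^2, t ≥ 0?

System type = 2 (two poles at s=0). Taking each input component in turn:
  • 1: tracked with zero error.
  • t: tracked with zero error.
  • 2t^2: e_ss = 4/K_a with K_a=5/646 → 516.8.
Total e_ss = 516.8.

516.8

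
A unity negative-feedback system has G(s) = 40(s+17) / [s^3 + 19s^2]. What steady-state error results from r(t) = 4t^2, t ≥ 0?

Lowest-order denominator term is 19s^2, so the open loop has 2 poles at the origin → type 2 system.
K_a = lim_{s→0} s^2·G(s) = 40·17 / 19 = 680/19.
r(t) = 4t^2 gives R(s) = 8/s^3.
e_ss = 8/K_a = 8/(680/19) = 19/85.

19/85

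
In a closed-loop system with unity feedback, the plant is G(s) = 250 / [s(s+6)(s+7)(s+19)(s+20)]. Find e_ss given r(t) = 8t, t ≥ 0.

System type = 1 (one pole at s=0).
K_v = lim_{s→0} s·G(s) = 250 / (6·7·19·20) = 25/1596.
e_ss = 8/K_v = 8/(25/1596) = 510.72.

510.72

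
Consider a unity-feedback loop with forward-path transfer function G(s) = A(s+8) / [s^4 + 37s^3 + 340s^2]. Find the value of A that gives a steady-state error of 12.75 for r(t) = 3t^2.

20

Lowest-order denominator term is 340s^2, so the open loop has 2 poles at the origin → type 2 system.
K_a = lim_{s→0} s^2·G(s) = A·8 / 340 = (2/85)·A.
e_ss = 6/K_a = 12.75 ⇒ K_a = 8/17 ⇒ A = (8/17)/(2/85) = 20.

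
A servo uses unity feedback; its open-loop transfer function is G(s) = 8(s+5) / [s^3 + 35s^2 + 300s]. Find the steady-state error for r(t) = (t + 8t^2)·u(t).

infinity

Lowest-order denominator term is 300s, so the open loop has 1 pole at the origin → type 1 system. Treating each term separately:
  • t: e_ss = 1/K_v with K_v=2/15 → 7.5.
  • 8t^2: a type-1 system cannot track it, e_ss → ∞.
The unbounded component dominates.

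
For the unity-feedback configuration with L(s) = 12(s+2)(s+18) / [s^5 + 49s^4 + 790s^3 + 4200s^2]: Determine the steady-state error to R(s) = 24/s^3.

Factoring s^2 from the denominator leaves a polynomial with constant term 4200, so the system is type 2.
K_a = lim_{s→0} s^2·L(s) = 12·2·18 / 4200 = 18/175.
r(t) = 12t^2 gives R(s) = 24/s^3.
e_ss = 24/K_a = 24/(18/175) = 700/3.

700/3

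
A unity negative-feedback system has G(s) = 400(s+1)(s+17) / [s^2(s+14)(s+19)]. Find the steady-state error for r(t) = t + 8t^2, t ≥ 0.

266/425

The open loop has two poles at the origin → type 2 system. By superposition:
  • t: tracked with zero error.
  • 8t^2: e_ss = 16/K_a with K_a=3400/133 → 266/425.
Total e_ss = 266/425.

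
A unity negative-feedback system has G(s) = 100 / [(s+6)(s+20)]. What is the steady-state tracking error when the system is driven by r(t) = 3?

No free integrators in G(s): this is a type 0 system.
K_p = lim_{s→0} G(s) = 100 / (6·20) = 5/6.
e_ss = 3/(1 + K_p) = 3/(11/6) = 18/11.

18/11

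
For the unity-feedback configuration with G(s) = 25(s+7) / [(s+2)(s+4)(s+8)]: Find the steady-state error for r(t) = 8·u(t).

System type = 0 (no poles at s=0).
K_p = lim_{s→0} G(s) = 25·7 / (2·4·8) = 175/64.
e_ss = 8/(1 + K_p) = 8/(239/64) = 512/239.

512/239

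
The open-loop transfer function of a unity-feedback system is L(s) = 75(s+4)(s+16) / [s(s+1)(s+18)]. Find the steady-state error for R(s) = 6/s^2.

0.0225

One free integrator in L(s): this is a type 1 system.
K_v = lim_{s→0} s·L(s) = 75·4·16 / (1·18) = 800/3.
e_ss = 6/K_v = 6/(800/3) = 0.0225.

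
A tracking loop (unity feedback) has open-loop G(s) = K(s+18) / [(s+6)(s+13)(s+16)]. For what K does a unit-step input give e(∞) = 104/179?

G(s) has no factors of s in the denominator, so the system is type 0.
K_p = lim_{s→0} G(s) = K·18 / (6·13·16) = (3/208)·K.
e_ss = 1/(1 + K_p) = 104/179 ⇒ 1 + (3/208)·K = 179/104 ⇒ K = 50.

50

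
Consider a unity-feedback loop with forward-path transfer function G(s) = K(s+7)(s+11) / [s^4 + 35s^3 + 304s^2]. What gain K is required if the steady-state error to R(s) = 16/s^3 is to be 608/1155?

120

Lowest-order denominator term is 304s^2, so the open loop has 2 poles at the origin → type 2 system.
K_a = lim_{s→0} s^2·G(s) = K·7·11 / 304 = (77/304)·K.
e_ss = 16/K_a = 608/1155 ⇒ K_a = 1155/38 ⇒ K = (1155/38)/(77/304) = 120.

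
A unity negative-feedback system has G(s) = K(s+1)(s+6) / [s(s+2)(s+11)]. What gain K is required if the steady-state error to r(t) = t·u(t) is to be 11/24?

One free integrator in G(s): this is a type 1 system.
K_v = lim_{s→0} s·G(s) = K·1·6 / (2·11) = (3/11)·K.
e_ss = 1/K_v = 11/24 ⇒ K_v = 24/11 ⇒ K = (24/11)/(3/11) = 8.

8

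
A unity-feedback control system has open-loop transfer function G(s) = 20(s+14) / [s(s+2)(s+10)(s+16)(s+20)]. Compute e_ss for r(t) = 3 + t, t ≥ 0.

160/7

G(s) has one factor of s in the denominator, so the system is type 1. By superposition:
  • 3: tracked with zero error.
  • t: e_ss = 1/K_v with K_v=7/160 → 160/7.
Total e_ss = 160/7.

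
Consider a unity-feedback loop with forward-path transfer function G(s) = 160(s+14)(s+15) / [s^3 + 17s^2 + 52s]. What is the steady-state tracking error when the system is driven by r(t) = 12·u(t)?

Lowest-order denominator term is 52s, so the open loop has 1 pole at the origin → type 1 system.
K_p = ∞ for a type-1 system; e_ss to a step is zero.

0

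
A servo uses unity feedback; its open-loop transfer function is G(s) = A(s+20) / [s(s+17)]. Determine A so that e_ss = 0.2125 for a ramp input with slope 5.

System type = 1 (one pole at s=0).
K_v = lim_{s→0} s·G(s) = A·20 / (17) = (20/17)·A.
e_ss = 5/K_v = 0.2125 ⇒ K_v = 400/17 ⇒ A = (400/17)/(20/17) = 20.

20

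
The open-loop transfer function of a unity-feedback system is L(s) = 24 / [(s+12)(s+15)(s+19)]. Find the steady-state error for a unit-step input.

The open loop has no poles at the origin → type 0 system.
K_p = lim_{s→0} L(s) = 24 / (12·15·19) = 2/285.
e_ss = 1/(1 + K_p) = 1/(287/285) = 285/287.

285/287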